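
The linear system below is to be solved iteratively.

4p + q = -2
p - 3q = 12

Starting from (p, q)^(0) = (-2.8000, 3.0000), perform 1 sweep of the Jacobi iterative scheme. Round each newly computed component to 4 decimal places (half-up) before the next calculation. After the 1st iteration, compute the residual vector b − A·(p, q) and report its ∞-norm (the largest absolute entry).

Iteration 1:
  p = (-2 - (1)·3.0000) / (4) = -1.2500
  q = (12 - (1)·-2.8000) / (-3) = -4.9333
Residual b − A·x = (7.9333, -1.5499); ∞-norm = 7.9333

7.9333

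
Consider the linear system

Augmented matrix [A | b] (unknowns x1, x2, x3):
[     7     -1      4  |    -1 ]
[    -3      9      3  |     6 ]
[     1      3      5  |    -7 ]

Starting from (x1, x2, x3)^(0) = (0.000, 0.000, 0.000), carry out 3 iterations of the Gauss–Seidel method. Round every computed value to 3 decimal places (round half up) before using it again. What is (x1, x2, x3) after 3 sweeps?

Iteration 1:
  x1 = (-1 - (-1)·0.000 - (4)·0.000) / (7) = -0.143
  x2 = (6 - (-3)·-0.143 - (3)·0.000) / (9) = 0.619
  x3 = (-7 - (1)·-0.143 - (3)·0.619) / (5) = -1.743
Iteration 2:
  x1 = (-1 - (-1)·0.619 - (4)·-1.743) / (7) = 0.942
  x2 = (6 - (-3)·0.942 - (3)·-1.743) / (9) = 1.562
  x3 = (-7 - (1)·0.942 - (3)·1.562) / (5) = -2.526
Iteration 3:
  x1 = (-1 - (-1)·1.562 - (4)·-2.526) / (7) = 1.524
  x2 = (6 - (-3)·1.524 - (3)·-2.526) / (9) = 2.017
  x3 = (-7 - (1)·1.524 - (3)·2.017) / (5) = -2.915

(1.524, 2.017, -2.915)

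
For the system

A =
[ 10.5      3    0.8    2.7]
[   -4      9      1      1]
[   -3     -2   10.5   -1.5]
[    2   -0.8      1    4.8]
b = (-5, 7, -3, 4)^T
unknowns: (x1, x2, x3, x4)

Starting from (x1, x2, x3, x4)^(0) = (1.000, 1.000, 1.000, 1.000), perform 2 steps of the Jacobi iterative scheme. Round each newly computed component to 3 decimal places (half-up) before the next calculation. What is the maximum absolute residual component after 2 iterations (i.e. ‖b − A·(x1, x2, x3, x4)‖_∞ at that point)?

Iteration 1:
  x1 = (-5 - (3)·1.000 - (0.8)·1.000 - (2.7)·1.000) / (10.5) = -1.095
  x2 = (7 - (-4)·1.000 - (1)·1.000 - (1)·1.000) / (9) = 1.000
  x3 = (-3 - (-3)·1.000 - (-2)·1.000 - (-1.5)·1.000) / (10.5) = 0.333
  x4 = (4 - (2)·1.000 - (-0.8)·1.000 - (1)·1.000) / (4.8) = 0.375
Iteration 2:
  x1 = (-5 - (3)·1.000 - (0.8)·0.333 - (2.7)·0.375) / (10.5) = -0.884
  x2 = (7 - (-4)·-1.095 - (1)·0.333 - (1)·0.375) / (9) = 0.212
  x3 = (-3 - (-3)·-1.095 - (-2)·1.000 - (-1.5)·0.375) / (10.5) = -0.355
  x4 = (4 - (2)·-1.095 - (-0.8)·1.000 - (1)·0.333) / (4.8) = 1.387
Residual b − A·x = (0.185, 0.524, 0.580, -0.365); ∞-norm = 0.580

0.580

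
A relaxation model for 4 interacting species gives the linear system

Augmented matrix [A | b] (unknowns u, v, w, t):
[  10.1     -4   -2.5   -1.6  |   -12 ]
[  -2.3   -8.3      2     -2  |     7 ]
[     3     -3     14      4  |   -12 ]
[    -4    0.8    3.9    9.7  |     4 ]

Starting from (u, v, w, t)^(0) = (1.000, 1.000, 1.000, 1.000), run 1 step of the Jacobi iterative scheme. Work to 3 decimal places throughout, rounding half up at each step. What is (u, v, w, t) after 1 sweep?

Iteration 1:
  u = (-12 - (-4)·1.000 - (-2.5)·1.000 - (-1.6)·1.000) / (10.1) = -0.386
  v = (7 - (-2.3)·1.000 - (2)·1.000 - (-2)·1.000) / (-8.3) = -1.120
  w = (-12 - (3)·1.000 - (-3)·1.000 - (4)·1.000) / (14) = -1.143
  t = (4 - (-4)·1.000 - (0.8)·1.000 - (3.9)·1.000) / (9.7) = 0.340

(-0.386, -1.120, -1.143, 0.340)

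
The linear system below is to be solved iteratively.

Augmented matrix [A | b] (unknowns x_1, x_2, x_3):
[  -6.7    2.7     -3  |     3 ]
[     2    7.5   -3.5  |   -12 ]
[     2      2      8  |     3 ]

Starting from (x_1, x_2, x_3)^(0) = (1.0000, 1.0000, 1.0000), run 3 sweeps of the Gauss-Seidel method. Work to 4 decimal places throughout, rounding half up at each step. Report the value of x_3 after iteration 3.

0.8948

Iteration 1:
  x_1 = (3 - (2.7)·1.0000 - (-3)·1.0000) / (-6.7) = -0.4925
  x_2 = (-12 - (2)·-0.4925 - (-3.5)·1.0000) / (7.5) = -1.0020
  x_3 = (3 - (2)·-0.4925 - (2)·-1.0020) / (8) = 0.7486
Iteration 2:
  x_1 = (3 - (2.7)·-1.0020 - (-3)·0.7486) / (-6.7) = -1.1867
  x_2 = (-12 - (2)·-1.1867 - (-3.5)·0.7486) / (7.5) = -0.9342
  x_3 = (3 - (2)·-1.1867 - (2)·-0.9342) / (8) = 0.9052
Iteration 3:
  x_1 = (3 - (2.7)·-0.9342 - (-3)·0.9052) / (-6.7) = -1.2295
  x_2 = (-12 - (2)·-1.2295 - (-3.5)·0.9052) / (7.5) = -0.8497
  x_3 = (3 - (2)·-1.2295 - (2)·-0.8497) / (8) = 0.8948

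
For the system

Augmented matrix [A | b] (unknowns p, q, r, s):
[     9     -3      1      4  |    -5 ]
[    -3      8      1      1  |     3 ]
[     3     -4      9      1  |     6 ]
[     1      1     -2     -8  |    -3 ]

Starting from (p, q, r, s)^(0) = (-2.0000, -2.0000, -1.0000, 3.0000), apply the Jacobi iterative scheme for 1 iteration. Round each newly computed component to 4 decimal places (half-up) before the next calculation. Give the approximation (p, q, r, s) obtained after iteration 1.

(-2.4444, -0.6250, 0.1111, 0.1250)

Iteration 1:
  p = (-5 - (-3)·-2.0000 - (1)·-1.0000 - (4)·3.0000) / (9) = -2.4444
  q = (3 - (-3)·-2.0000 - (1)·-1.0000 - (1)·3.0000) / (8) = -0.6250
  r = (6 - (3)·-2.0000 - (-4)·-2.0000 - (1)·3.0000) / (9) = 0.1111
  s = (-3 - (1)·-2.0000 - (1)·-2.0000 - (-2)·-1.0000) / (-8) = 0.1250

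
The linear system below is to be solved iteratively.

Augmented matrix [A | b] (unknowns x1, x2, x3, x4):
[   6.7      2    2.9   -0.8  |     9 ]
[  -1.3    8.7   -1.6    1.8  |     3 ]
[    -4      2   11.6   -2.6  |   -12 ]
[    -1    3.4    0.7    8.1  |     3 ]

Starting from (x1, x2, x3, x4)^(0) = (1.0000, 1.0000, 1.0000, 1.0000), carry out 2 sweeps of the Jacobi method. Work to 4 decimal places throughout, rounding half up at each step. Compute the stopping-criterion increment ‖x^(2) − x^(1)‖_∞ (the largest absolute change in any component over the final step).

Iteration 1:
  x1 = (9 - (2)·1.0000 - (2.9)·1.0000 - (-0.8)·1.0000) / (6.7) = 0.7313
  x2 = (3 - (-1.3)·1.0000 - (-1.6)·1.0000 - (1.8)·1.0000) / (8.7) = 0.4713
  x3 = (-12 - (-4)·1.0000 - (2)·1.0000 - (-2.6)·1.0000) / (11.6) = -0.6379
  x4 = (3 - (-1)·1.0000 - (3.4)·1.0000 - (0.7)·1.0000) / (8.1) = -0.0123
Iteration 2:
  x1 = (9 - (2)·0.4713 - (2.9)·-0.6379 - (-0.8)·-0.0123) / (6.7) = 1.4772
  x2 = (3 - (-1.3)·0.7313 - (-1.6)·-0.6379 - (1.8)·-0.0123) / (8.7) = 0.3393
  x3 = (-12 - (-4)·0.7313 - (2)·0.4713 - (-2.6)·-0.0123) / (11.6) = -0.8663
  x4 = (3 - (-1)·0.7313 - (3.4)·0.4713 - (0.7)·-0.6379) / (8.1) = 0.3180
Change: (0.7459, -0.1320, -0.2284, 0.3303) → max |·| = 0.7459

0.7459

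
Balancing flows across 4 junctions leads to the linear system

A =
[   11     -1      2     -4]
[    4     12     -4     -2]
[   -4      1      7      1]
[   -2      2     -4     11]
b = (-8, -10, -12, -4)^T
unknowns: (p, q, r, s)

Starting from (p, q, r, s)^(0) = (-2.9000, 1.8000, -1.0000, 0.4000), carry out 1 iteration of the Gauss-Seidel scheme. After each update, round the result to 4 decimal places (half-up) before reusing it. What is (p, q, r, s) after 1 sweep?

(-0.2364, -1.0212, -1.7606, -0.8612)

Iteration 1:
  p = (-8 - (-1)·1.8000 - (2)·-1.0000 - (-4)·0.4000) / (11) = -0.2364
  q = (-10 - (4)·-0.2364 - (-4)·-1.0000 - (-2)·0.4000) / (12) = -1.0212
  r = (-12 - (-4)·-0.2364 - (1)·-1.0212 - (1)·0.4000) / (7) = -1.7606
  s = (-4 - (-2)·-0.2364 - (2)·-1.0212 - (-4)·-1.7606) / (11) = -0.8612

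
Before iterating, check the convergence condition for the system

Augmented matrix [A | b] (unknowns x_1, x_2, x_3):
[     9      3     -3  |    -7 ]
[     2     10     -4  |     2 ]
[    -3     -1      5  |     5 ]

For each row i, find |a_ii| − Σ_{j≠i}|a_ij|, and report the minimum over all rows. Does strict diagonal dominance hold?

row 1: |9| − (3+3) = 3
row 2: |10| − (2+4) = 4
row 3: |5| − (3+1) = 1
minimum over rows = 1 → strictly diagonally dominant (convergence guaranteed)

1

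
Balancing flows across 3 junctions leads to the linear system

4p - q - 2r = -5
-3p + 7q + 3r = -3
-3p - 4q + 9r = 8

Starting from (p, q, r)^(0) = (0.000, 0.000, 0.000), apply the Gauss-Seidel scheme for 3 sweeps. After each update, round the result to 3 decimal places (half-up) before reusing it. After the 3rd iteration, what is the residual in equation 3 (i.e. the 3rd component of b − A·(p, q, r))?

Iteration 1:
  p = (-5 - (-1)·0.000 - (-2)·0.000) / (4) = -1.250
  q = (-3 - (-3)·-1.250 - (3)·0.000) / (7) = -0.964
  r = (8 - (-3)·-1.250 - (-4)·-0.964) / (9) = 0.044
Iteration 2:
  p = (-5 - (-1)·-0.964 - (-2)·0.044) / (4) = -1.469
  q = (-3 - (-3)·-1.469 - (3)·0.044) / (7) = -1.077
  r = (8 - (-3)·-1.469 - (-4)·-1.077) / (9) = -0.079
Iteration 3:
  p = (-5 - (-1)·-1.077 - (-2)·-0.079) / (4) = -1.559
  q = (-3 - (-3)·-1.559 - (3)·-0.079) / (7) = -1.063
  r = (8 - (-3)·-1.559 - (-4)·-1.063) / (9) = -0.103
Residual b − A·x = (-0.033, 0.073, -0.002)

-0.002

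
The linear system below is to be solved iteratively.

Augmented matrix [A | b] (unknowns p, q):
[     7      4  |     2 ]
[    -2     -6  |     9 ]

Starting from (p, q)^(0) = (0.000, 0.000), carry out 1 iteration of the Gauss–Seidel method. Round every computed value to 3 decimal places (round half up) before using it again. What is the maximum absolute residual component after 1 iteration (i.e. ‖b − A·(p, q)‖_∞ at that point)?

6.378

Iteration 1:
  p = (2 - (4)·0.000) / (7) = 0.286
  q = (9 - (-2)·0.286) / (-6) = -1.595
Residual b − A·x = (6.378, 0.002); ∞-norm = 6.378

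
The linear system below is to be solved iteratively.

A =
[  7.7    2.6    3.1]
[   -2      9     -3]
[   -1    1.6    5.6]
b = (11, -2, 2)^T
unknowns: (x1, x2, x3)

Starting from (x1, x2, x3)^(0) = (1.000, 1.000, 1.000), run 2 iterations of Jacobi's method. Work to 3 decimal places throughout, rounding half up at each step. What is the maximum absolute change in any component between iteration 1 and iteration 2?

0.527

Iteration 1:
  x1 = (11 - (2.6)·1.000 - (3.1)·1.000) / (7.7) = 0.688
  x2 = (-2 - (-2)·1.000 - (-3)·1.000) / (9) = 0.333
  x3 = (2 - (-1)·1.000 - (1.6)·1.000) / (5.6) = 0.250
Iteration 2:
  x1 = (11 - (2.6)·0.333 - (3.1)·0.250) / (7.7) = 1.215
  x2 = (-2 - (-2)·0.688 - (-3)·0.250) / (9) = 0.014
  x3 = (2 - (-1)·0.688 - (1.6)·0.333) / (5.6) = 0.385
Change: (0.527, -0.319, 0.135) → max |·| = 0.527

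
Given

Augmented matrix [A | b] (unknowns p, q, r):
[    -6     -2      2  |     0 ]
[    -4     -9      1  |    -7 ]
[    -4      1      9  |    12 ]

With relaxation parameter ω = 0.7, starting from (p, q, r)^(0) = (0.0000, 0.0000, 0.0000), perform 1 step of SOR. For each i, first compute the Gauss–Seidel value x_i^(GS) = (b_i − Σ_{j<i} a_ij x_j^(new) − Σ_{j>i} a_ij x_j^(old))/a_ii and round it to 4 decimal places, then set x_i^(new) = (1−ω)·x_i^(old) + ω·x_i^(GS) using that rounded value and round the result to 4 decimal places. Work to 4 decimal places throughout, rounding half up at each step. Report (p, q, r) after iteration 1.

(0.0000, 0.5445, 0.8910)

Iteration 1:
  p: GS value = (0 - (-2)·0.0000 - (2)·0.0000) / (-6) = 0.0000;  p ← (1−ω)·0.0000 + ω·0.0000 = 0.0000
  q: GS value = (-7 - (-4)·0.0000 - (1)·0.0000) / (-9) = 0.7778;  q ← (1−ω)·0.0000 + ω·0.7778 = 0.5445
  r: GS value = (12 - (-4)·0.0000 - (1)·0.5445) / (9) = 1.2728;  r ← (1−ω)·0.0000 + ω·1.2728 = 0.8910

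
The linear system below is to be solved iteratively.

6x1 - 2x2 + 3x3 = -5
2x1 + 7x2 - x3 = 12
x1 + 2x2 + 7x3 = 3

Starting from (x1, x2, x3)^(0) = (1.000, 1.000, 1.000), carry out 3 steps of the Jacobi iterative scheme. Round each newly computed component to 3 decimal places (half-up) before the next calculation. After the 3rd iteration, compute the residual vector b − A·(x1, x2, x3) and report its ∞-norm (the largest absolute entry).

Iteration 1:
  x1 = (-5 - (-2)·1.000 - (3)·1.000) / (6) = -1.000
  x2 = (12 - (2)·1.000 - (-1)·1.000) / (7) = 1.571
  x3 = (3 - (1)·1.000 - (2)·1.000) / (7) = 0.000
Iteration 2:
  x1 = (-5 - (-2)·1.571 - (3)·0.000) / (6) = -0.310
  x2 = (12 - (2)·-1.000 - (-1)·0.000) / (7) = 2.000
  x3 = (3 - (1)·-1.000 - (2)·1.571) / (7) = 0.123
Iteration 3:
  x1 = (-5 - (-2)·2.000 - (3)·0.123) / (6) = -0.228
  x2 = (12 - (2)·-0.310 - (-1)·0.123) / (7) = 1.820
  x3 = (3 - (1)·-0.310 - (2)·2.000) / (7) = -0.099
Residual b − A·x = (0.305, -0.383, 0.281); ∞-norm = 0.383

0.383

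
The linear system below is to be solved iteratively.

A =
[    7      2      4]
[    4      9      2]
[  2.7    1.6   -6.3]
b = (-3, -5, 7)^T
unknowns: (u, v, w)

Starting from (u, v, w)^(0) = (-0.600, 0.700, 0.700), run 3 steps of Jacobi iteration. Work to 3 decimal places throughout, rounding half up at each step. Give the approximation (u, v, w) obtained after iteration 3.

Iteration 1:
  u = (-3 - (2)·0.700 - (4)·0.700) / (7) = -1.029
  v = (-5 - (4)·-0.600 - (2)·0.700) / (9) = -0.444
  w = (7 - (2.7)·-0.600 - (1.6)·0.700) / (-6.3) = -1.190
Iteration 2:
  u = (-3 - (2)·-0.444 - (4)·-1.190) / (7) = 0.378
  v = (-5 - (4)·-1.029 - (2)·-1.190) / (9) = 0.166
  w = (7 - (2.7)·-1.029 - (1.6)·-0.444) / (-6.3) = -1.665
Iteration 3:
  u = (-3 - (2)·0.166 - (4)·-1.665) / (7) = 0.475
  v = (-5 - (4)·0.378 - (2)·-1.665) / (9) = -0.354
  w = (7 - (2.7)·0.378 - (1.6)·0.166) / (-6.3) = -0.907

(0.475, -0.354, -0.907)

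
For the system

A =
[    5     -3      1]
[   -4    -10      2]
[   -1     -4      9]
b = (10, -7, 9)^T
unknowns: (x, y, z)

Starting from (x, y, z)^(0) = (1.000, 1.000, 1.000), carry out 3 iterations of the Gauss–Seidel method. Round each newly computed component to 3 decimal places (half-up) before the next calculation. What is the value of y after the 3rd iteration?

Iteration 1:
  x = (10 - (-3)·1.000 - (1)·1.000) / (5) = 2.400
  y = (-7 - (-4)·2.400 - (2)·1.000) / (-10) = -0.060
  z = (9 - (-1)·2.400 - (-4)·-0.060) / (9) = 1.240
Iteration 2:
  x = (10 - (-3)·-0.060 - (1)·1.240) / (5) = 1.716
  y = (-7 - (-4)·1.716 - (2)·1.240) / (-10) = 0.262
  z = (9 - (-1)·1.716 - (-4)·0.262) / (9) = 1.307
Iteration 3:
  x = (10 - (-3)·0.262 - (1)·1.307) / (5) = 1.896
  y = (-7 - (-4)·1.896 - (2)·1.307) / (-10) = 0.203
  z = (9 - (-1)·1.896 - (-4)·0.203) / (9) = 1.301

0.203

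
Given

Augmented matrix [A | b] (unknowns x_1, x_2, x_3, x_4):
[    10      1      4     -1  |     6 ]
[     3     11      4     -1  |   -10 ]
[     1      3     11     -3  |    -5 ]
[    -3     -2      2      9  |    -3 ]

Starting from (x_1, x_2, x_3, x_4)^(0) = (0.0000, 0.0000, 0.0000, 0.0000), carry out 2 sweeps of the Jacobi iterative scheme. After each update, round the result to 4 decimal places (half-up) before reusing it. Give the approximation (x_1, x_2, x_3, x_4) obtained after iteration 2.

Iteration 1:
  x_1 = (6 - (1)·0.0000 - (4)·0.0000 - (-1)·0.0000) / (10) = 0.6000
  x_2 = (-10 - (3)·0.0000 - (4)·0.0000 - (-1)·0.0000) / (11) = -0.9091
  x_3 = (-5 - (1)·0.0000 - (3)·0.0000 - (-3)·0.0000) / (11) = -0.4545
  x_4 = (-3 - (-3)·0.0000 - (-2)·0.0000 - (2)·0.0000) / (9) = -0.3333
Iteration 2:
  x_1 = (6 - (1)·-0.9091 - (4)·-0.4545 - (-1)·-0.3333) / (10) = 0.8394
  x_2 = (-10 - (3)·0.6000 - (4)·-0.4545 - (-1)·-0.3333) / (11) = -0.9378
  x_3 = (-5 - (1)·0.6000 - (3)·-0.9091 - (-3)·-0.3333) / (11) = -0.3521
  x_4 = (-3 - (-3)·0.6000 - (-2)·-0.9091 - (2)·-0.4545) / (9) = -0.2344

(0.8394, -0.9378, -0.3521, -0.2344)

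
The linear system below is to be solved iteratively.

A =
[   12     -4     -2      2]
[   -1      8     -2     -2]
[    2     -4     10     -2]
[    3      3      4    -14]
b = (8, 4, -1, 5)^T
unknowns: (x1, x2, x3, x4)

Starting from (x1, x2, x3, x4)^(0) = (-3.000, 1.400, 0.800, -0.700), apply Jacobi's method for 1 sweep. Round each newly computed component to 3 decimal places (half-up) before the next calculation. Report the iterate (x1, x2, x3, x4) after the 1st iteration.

(1.383, 0.150, 0.920, -0.471)

Iteration 1:
  x1 = (8 - (-4)·1.400 - (-2)·0.800 - (2)·-0.700) / (12) = 1.383
  x2 = (4 - (-1)·-3.000 - (-2)·0.800 - (-2)·-0.700) / (8) = 0.150
  x3 = (-1 - (2)·-3.000 - (-4)·1.400 - (-2)·-0.700) / (10) = 0.920
  x4 = (5 - (3)·-3.000 - (3)·1.400 - (4)·0.800) / (-14) = -0.471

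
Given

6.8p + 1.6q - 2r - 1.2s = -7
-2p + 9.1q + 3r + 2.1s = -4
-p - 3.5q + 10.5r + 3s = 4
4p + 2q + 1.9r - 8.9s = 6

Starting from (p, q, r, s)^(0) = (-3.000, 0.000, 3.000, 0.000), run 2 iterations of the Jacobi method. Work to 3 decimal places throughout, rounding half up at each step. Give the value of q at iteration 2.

Iteration 1:
  p = (-7 - (1.6)·0.000 - (-2)·3.000 - (-1.2)·0.000) / (6.8) = -0.147
  q = (-4 - (-2)·-3.000 - (3)·3.000 - (2.1)·0.000) / (9.1) = -2.088
  r = (4 - (-1)·-3.000 - (-3.5)·0.000 - (3)·0.000) / (10.5) = 0.095
  s = (6 - (4)·-3.000 - (2)·0.000 - (1.9)·3.000) / (-8.9) = -1.382
Iteration 2:
  p = (-7 - (1.6)·-2.088 - (-2)·0.095 - (-1.2)·-1.382) / (6.8) = -0.754
  q = (-4 - (-2)·-0.147 - (3)·0.095 - (2.1)·-1.382) / (9.1) = -0.184
  r = (4 - (-1)·-0.147 - (-3.5)·-2.088 - (3)·-1.382) / (10.5) = 0.066
  s = (6 - (4)·-0.147 - (2)·-2.088 - (1.9)·0.095) / (-8.9) = -1.189

-0.184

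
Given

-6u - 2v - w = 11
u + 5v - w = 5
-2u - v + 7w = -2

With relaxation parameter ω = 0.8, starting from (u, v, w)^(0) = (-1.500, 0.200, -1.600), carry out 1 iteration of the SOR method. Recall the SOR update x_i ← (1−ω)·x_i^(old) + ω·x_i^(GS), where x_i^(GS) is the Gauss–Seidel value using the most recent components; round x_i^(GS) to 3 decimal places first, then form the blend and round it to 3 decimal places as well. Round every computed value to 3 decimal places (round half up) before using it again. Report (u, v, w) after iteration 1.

Iteration 1:
  u: GS value = (11 - (-2)·0.200 - (-1)·-1.600) / (-6) = -1.633;  u ← (1−ω)·-1.500 + ω·-1.633 = -1.606
  v: GS value = (5 - (1)·-1.606 - (-1)·-1.600) / (5) = 1.001;  v ← (1−ω)·0.200 + ω·1.001 = 0.841
  w: GS value = (-2 - (-2)·-1.606 - (-1)·0.841) / (7) = -0.624;  w ← (1−ω)·-1.600 + ω·-0.624 = -0.819

(-1.606, 0.841, -0.819)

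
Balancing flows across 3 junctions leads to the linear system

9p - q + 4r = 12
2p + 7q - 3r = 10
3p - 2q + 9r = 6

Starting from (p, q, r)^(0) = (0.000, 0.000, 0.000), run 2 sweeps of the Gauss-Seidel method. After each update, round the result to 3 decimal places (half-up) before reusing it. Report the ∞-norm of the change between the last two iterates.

Iteration 1:
  p = (12 - (-1)·0.000 - (4)·0.000) / (9) = 1.333
  q = (10 - (2)·1.333 - (-3)·0.000) / (7) = 1.048
  r = (6 - (3)·1.333 - (-2)·1.048) / (9) = 0.455
Iteration 2:
  p = (12 - (-1)·1.048 - (4)·0.455) / (9) = 1.248
  q = (10 - (2)·1.248 - (-3)·0.455) / (7) = 1.267
  r = (6 - (3)·1.248 - (-2)·1.267) / (9) = 0.532
Change: (-0.085, 0.219, 0.077) → max |·| = 0.219

0.219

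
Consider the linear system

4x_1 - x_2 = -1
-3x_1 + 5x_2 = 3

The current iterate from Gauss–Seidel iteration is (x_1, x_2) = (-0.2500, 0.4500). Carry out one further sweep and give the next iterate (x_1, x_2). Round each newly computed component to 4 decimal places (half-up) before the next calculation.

One sweep:
  x_1 = (-1 - (-1)·0.4500) / (4) = -0.1375
  x_2 = (3 - (-3)·-0.1375) / (5) = 0.5175

(-0.1375, 0.5175)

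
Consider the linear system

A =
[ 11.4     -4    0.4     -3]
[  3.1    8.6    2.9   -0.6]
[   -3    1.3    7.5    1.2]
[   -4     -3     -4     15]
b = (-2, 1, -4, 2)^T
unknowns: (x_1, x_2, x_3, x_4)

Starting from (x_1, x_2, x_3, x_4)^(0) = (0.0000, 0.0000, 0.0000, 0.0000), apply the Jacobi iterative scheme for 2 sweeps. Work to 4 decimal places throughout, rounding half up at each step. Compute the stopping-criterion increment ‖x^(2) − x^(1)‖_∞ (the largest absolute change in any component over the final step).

Iteration 1:
  x_1 = (-2 - (-4)·0.0000 - (0.4)·0.0000 - (-3)·0.0000) / (11.4) = -0.1754
  x_2 = (1 - (3.1)·0.0000 - (2.9)·0.0000 - (-0.6)·0.0000) / (8.6) = 0.1163
  x_3 = (-4 - (-3)·0.0000 - (1.3)·0.0000 - (1.2)·0.0000) / (7.5) = -0.5333
  x_4 = (2 - (-4)·0.0000 - (-3)·0.0000 - (-4)·0.0000) / (15) = 0.1333
Iteration 2:
  x_1 = (-2 - (-4)·0.1163 - (0.4)·-0.5333 - (-3)·0.1333) / (11.4) = -0.0808
  x_2 = (1 - (3.1)·-0.1754 - (2.9)·-0.5333 - (-0.6)·0.1333) / (8.6) = 0.3686
  x_3 = (-4 - (-3)·-0.1754 - (1.3)·0.1163 - (1.2)·0.1333) / (7.5) = -0.6450
  x_4 = (2 - (-4)·-0.1754 - (-3)·0.1163 - (-4)·-0.5333) / (15) = -0.0324
Change: (0.0946, 0.2523, -0.1117, -0.1657) → max |·| = 0.2523

0.2523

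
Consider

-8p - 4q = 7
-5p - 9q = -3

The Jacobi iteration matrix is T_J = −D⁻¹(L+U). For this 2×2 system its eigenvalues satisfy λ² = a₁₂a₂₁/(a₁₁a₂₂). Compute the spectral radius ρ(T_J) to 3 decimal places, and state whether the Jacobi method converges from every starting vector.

a₁₂a₂₁/(a₁₁a₂₂) = (-4)·(-5) / ((-8)·(-9)) = 0.277778
ρ = √|0.277778| = √0.277778 = 0.527
ρ < 1, so Jacobi converges

0.527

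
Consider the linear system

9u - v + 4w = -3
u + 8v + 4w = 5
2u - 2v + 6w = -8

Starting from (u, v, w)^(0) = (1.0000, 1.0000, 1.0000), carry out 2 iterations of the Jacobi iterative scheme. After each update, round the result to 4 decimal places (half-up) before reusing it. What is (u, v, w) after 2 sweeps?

Iteration 1:
  u = (-3 - (-1)·1.0000 - (4)·1.0000) / (9) = -0.6667
  v = (5 - (1)·1.0000 - (4)·1.0000) / (8) = 0.0000
  w = (-8 - (2)·1.0000 - (-2)·1.0000) / (6) = -1.3333
Iteration 2:
  u = (-3 - (-1)·0.0000 - (4)·-1.3333) / (9) = 0.2592
  v = (5 - (1)·-0.6667 - (4)·-1.3333) / (8) = 1.3750
  w = (-8 - (2)·-0.6667 - (-2)·0.0000) / (6) = -1.1111

(0.2592, 1.3750, -1.1111)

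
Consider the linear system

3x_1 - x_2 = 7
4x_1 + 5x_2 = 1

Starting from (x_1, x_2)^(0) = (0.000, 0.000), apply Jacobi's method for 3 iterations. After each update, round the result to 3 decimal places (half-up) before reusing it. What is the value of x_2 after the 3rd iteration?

Iteration 1:
  x_1 = (7 - (-1)·0.000) / (3) = 2.333
  x_2 = (1 - (4)·0.000) / (5) = 0.200
Iteration 2:
  x_1 = (7 - (-1)·0.200) / (3) = 2.400
  x_2 = (1 - (4)·2.333) / (5) = -1.666
Iteration 3:
  x_1 = (7 - (-1)·-1.666) / (3) = 1.778
  x_2 = (1 - (4)·2.400) / (5) = -1.720

-1.720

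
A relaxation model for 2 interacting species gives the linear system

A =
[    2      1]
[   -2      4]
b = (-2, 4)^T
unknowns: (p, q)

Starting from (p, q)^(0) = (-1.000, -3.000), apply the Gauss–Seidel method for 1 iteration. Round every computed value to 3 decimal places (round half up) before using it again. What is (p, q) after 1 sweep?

(0.500, 1.250)

Iteration 1:
  p = (-2 - (1)·-3.000) / (2) = 0.500
  q = (4 - (-2)·0.500) / (4) = 1.250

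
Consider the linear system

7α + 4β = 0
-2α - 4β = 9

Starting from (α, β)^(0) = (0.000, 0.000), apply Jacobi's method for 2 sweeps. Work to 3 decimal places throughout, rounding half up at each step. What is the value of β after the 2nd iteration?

Iteration 1:
  α = (0 - (4)·0.000) / (7) = 0.000
  β = (9 - (-2)·0.000) / (-4) = -2.250
Iteration 2:
  α = (0 - (4)·-2.250) / (7) = 1.286
  β = (9 - (-2)·0.000) / (-4) = -2.250

-2.250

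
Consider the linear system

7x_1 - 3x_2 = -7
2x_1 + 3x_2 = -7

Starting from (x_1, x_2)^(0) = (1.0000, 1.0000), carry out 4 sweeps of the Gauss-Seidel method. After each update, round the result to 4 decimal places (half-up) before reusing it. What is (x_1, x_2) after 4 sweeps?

(-1.5785, -1.2810)

Iteration 1:
  x_1 = (-7 - (-3)·1.0000) / (7) = -0.5714
  x_2 = (-7 - (2)·-0.5714) / (3) = -1.9524
Iteration 2:
  x_1 = (-7 - (-3)·-1.9524) / (7) = -1.8367
  x_2 = (-7 - (2)·-1.8367) / (3) = -1.1089
Iteration 3:
  x_1 = (-7 - (-3)·-1.1089) / (7) = -1.4752
  x_2 = (-7 - (2)·-1.4752) / (3) = -1.3499
Iteration 4:
  x_1 = (-7 - (-3)·-1.3499) / (7) = -1.5785
  x_2 = (-7 - (2)·-1.5785) / (3) = -1.2810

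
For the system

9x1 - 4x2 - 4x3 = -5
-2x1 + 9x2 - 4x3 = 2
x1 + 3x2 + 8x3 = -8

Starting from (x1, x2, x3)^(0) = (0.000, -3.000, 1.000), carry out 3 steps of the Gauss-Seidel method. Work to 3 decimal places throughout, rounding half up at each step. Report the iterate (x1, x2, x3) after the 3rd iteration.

Iteration 1:
  x1 = (-5 - (-4)·-3.000 - (-4)·1.000) / (9) = -1.444
  x2 = (2 - (-2)·-1.444 - (-4)·1.000) / (9) = 0.346
  x3 = (-8 - (1)·-1.444 - (3)·0.346) / (8) = -0.949
Iteration 2:
  x1 = (-5 - (-4)·0.346 - (-4)·-0.949) / (9) = -0.824
  x2 = (2 - (-2)·-0.824 - (-4)·-0.949) / (9) = -0.383
  x3 = (-8 - (1)·-0.824 - (3)·-0.383) / (8) = -0.753
Iteration 3:
  x1 = (-5 - (-4)·-0.383 - (-4)·-0.753) / (9) = -1.060
  x2 = (2 - (-2)·-1.060 - (-4)·-0.753) / (9) = -0.348
  x3 = (-8 - (1)·-1.060 - (3)·-0.348) / (8) = -0.737

(-1.060, -0.348, -0.737)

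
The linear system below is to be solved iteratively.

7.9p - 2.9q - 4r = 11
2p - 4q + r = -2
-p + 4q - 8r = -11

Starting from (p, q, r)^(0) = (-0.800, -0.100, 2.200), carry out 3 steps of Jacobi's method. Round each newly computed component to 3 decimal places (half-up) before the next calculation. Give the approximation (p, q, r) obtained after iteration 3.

Iteration 1:
  p = (11 - (-2.9)·-0.100 - (-4)·2.200) / (7.9) = 2.470
  q = (-2 - (2)·-0.800 - (1)·2.200) / (-4) = 0.650
  r = (-11 - (-1)·-0.800 - (4)·-0.100) / (-8) = 1.425
Iteration 2:
  p = (11 - (-2.9)·0.650 - (-4)·1.425) / (7.9) = 2.353
  q = (-2 - (2)·2.470 - (1)·1.425) / (-4) = 2.091
  r = (-11 - (-1)·2.470 - (4)·0.650) / (-8) = 1.391
Iteration 3:
  p = (11 - (-2.9)·2.091 - (-4)·1.391) / (7.9) = 2.864
  q = (-2 - (2)·2.353 - (1)·1.391) / (-4) = 2.024
  r = (-11 - (-1)·2.353 - (4)·2.091) / (-8) = 2.126

(2.864, 2.024, 2.126)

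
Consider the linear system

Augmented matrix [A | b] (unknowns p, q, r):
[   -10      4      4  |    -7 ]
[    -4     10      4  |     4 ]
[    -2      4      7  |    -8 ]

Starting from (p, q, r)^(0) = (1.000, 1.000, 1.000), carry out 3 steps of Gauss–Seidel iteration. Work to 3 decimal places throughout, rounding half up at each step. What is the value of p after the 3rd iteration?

Iteration 1:
  p = (-7 - (4)·1.000 - (4)·1.000) / (-10) = 1.500
  q = (4 - (-4)·1.500 - (4)·1.000) / (10) = 0.600
  r = (-8 - (-2)·1.500 - (4)·0.600) / (7) = -1.057
Iteration 2:
  p = (-7 - (4)·0.600 - (4)·-1.057) / (-10) = 0.517
  q = (4 - (-4)·0.517 - (4)·-1.057) / (10) = 1.030
  r = (-8 - (-2)·0.517 - (4)·1.030) / (7) = -1.584
Iteration 3:
  p = (-7 - (4)·1.030 - (4)·-1.584) / (-10) = 0.478
  q = (4 - (-4)·0.478 - (4)·-1.584) / (10) = 1.225
  r = (-8 - (-2)·0.478 - (4)·1.225) / (7) = -1.706

0.478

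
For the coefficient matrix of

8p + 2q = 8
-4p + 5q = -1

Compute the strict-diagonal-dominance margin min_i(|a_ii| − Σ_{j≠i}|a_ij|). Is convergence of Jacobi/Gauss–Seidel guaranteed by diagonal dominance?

1

row 1: |8| − (2) = 6
row 2: |5| − (4) = 1
minimum over rows = 1 → strictly diagonally dominant (convergence guaranteed)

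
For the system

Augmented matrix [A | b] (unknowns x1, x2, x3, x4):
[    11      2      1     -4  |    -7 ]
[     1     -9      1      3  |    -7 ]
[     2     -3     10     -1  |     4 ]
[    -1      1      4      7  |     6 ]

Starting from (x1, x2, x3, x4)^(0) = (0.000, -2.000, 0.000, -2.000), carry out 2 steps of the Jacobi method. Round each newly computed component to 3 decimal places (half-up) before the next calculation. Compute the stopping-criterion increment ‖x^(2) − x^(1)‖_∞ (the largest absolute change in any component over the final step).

Iteration 1:
  x1 = (-7 - (2)·-2.000 - (1)·0.000 - (-4)·-2.000) / (11) = -1.000
  x2 = (-7 - (1)·0.000 - (1)·0.000 - (3)·-2.000) / (-9) = 0.111
  x3 = (4 - (2)·0.000 - (-3)·-2.000 - (-1)·-2.000) / (10) = -0.400
  x4 = (6 - (-1)·0.000 - (1)·-2.000 - (4)·0.000) / (7) = 1.143
Iteration 2:
  x1 = (-7 - (2)·0.111 - (1)·-0.400 - (-4)·1.143) / (11) = -0.205
  x2 = (-7 - (1)·-1.000 - (1)·-0.400 - (3)·1.143) / (-9) = 1.003
  x3 = (4 - (2)·-1.000 - (-3)·0.111 - (-1)·1.143) / (10) = 0.748
  x4 = (6 - (-1)·-1.000 - (1)·0.111 - (4)·-0.400) / (7) = 0.927
Change: (0.795, 0.892, 1.148, -0.216) → max |·| = 1.148

1.148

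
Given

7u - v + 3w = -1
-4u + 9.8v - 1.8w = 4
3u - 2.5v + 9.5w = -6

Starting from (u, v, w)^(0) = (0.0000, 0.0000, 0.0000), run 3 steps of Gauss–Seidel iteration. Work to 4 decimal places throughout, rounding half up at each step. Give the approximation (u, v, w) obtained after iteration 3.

(0.1549, 0.3662, -0.5841)

Iteration 1:
  u = (-1 - (-1)·0.0000 - (3)·0.0000) / (7) = -0.1429
  v = (4 - (-4)·-0.1429 - (-1.8)·0.0000) / (9.8) = 0.3498
  w = (-6 - (3)·-0.1429 - (-2.5)·0.3498) / (9.5) = -0.4944
Iteration 2:
  u = (-1 - (-1)·0.3498 - (3)·-0.4944) / (7) = 0.1190
  v = (4 - (-4)·0.1190 - (-1.8)·-0.4944) / (9.8) = 0.3659
  w = (-6 - (3)·0.1190 - (-2.5)·0.3659) / (9.5) = -0.5729
Iteration 3:
  u = (-1 - (-1)·0.3659 - (3)·-0.5729) / (7) = 0.1549
  v = (4 - (-4)·0.1549 - (-1.8)·-0.5729) / (9.8) = 0.3662
  w = (-6 - (3)·0.1549 - (-2.5)·0.3662) / (9.5) = -0.5841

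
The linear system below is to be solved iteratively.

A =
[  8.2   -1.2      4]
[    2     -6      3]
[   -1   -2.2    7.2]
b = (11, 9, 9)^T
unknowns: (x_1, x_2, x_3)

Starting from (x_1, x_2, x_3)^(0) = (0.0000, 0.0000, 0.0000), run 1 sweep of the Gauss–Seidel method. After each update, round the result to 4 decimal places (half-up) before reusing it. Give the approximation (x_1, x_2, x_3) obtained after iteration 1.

Iteration 1:
  x_1 = (11 - (-1.2)·0.0000 - (4)·0.0000) / (8.2) = 1.3415
  x_2 = (9 - (2)·1.3415 - (3)·0.0000) / (-6) = -1.0528
  x_3 = (9 - (-1)·1.3415 - (-2.2)·-1.0528) / (7.2) = 1.1146

(1.3415, -1.0528, 1.1146)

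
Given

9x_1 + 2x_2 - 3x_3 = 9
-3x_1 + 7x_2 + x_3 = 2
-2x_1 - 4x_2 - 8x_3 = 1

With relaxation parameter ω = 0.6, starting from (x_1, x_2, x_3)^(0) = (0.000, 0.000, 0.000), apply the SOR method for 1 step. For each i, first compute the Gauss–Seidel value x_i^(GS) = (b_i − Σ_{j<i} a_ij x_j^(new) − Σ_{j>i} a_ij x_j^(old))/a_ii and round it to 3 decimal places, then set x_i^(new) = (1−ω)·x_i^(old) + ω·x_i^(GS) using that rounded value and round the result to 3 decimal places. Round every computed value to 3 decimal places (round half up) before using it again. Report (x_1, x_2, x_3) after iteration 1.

Iteration 1:
  x_1: GS value = (9 - (2)·0.000 - (-3)·0.000) / (9) = 1.000;  x_1 ← (1−ω)·0.000 + ω·1.000 = 0.600
  x_2: GS value = (2 - (-3)·0.600 - (1)·0.000) / (7) = 0.543;  x_2 ← (1−ω)·0.000 + ω·0.543 = 0.326
  x_3: GS value = (1 - (-2)·0.600 - (-4)·0.326) / (-8) = -0.438;  x_3 ← (1−ω)·0.000 + ω·-0.438 = -0.263

(0.600, 0.326, -0.263)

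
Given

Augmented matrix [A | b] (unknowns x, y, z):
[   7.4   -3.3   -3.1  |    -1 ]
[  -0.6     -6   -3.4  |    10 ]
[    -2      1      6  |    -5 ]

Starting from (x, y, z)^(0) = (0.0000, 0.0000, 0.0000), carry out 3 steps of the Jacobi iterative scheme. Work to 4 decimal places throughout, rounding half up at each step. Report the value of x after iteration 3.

Iteration 1:
  x = (-1 - (-3.3)·0.0000 - (-3.1)·0.0000) / (7.4) = -0.1351
  y = (10 - (-0.6)·0.0000 - (-3.4)·0.0000) / (-6) = -1.6667
  z = (-5 - (-2)·0.0000 - (1)·0.0000) / (6) = -0.8333
Iteration 2:
  x = (-1 - (-3.3)·-1.6667 - (-3.1)·-0.8333) / (7.4) = -1.2275
  y = (10 - (-0.6)·-0.1351 - (-3.4)·-0.8333) / (-6) = -1.1810
  z = (-5 - (-2)·-0.1351 - (1)·-1.6667) / (6) = -0.6006
Iteration 3:
  x = (-1 - (-3.3)·-1.1810 - (-3.1)·-0.6006) / (7.4) = -0.9134
  y = (10 - (-0.6)·-1.2275 - (-3.4)·-0.6006) / (-6) = -1.2036
  z = (-5 - (-2)·-1.2275 - (1)·-1.1810) / (6) = -1.0457

-0.9134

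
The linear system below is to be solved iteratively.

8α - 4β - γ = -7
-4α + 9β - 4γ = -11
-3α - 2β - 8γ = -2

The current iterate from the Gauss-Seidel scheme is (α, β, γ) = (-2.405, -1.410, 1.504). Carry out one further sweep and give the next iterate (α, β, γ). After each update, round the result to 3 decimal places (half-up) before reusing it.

(-1.392, -1.172, 1.065)

One sweep:
  α = (-7 - (-4)·-1.410 - (-1)·1.504) / (8) = -1.392
  β = (-11 - (-4)·-1.392 - (-4)·1.504) / (9) = -1.172
  γ = (-2 - (-3)·-1.392 - (-2)·-1.172) / (-8) = 1.065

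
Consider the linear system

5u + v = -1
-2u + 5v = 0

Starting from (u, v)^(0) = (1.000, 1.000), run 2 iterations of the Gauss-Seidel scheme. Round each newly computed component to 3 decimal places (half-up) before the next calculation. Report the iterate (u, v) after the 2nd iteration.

Iteration 1:
  u = (-1 - (1)·1.000) / (5) = -0.400
  v = (0 - (-2)·-0.400) / (5) = -0.160
Iteration 2:
  u = (-1 - (1)·-0.160) / (5) = -0.168
  v = (0 - (-2)·-0.168) / (5) = -0.067

(-0.168, -0.067)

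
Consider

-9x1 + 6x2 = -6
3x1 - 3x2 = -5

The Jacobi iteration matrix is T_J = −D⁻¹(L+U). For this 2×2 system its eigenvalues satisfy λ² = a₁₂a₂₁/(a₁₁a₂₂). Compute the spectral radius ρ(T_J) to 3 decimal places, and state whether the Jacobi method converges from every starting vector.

a₁₂a₂₁/(a₁₁a₂₂) = (6)·(3) / ((-9)·(-3)) = 0.666667
ρ = √|0.666667| = √0.666667 = 0.816
ρ < 1, so Jacobi converges

0.816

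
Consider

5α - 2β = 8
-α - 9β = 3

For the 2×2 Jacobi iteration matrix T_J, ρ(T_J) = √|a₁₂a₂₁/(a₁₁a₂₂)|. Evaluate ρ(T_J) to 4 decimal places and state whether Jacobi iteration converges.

0.2108

a₁₂a₂₁/(a₁₁a₂₂) = (-2)·(-1) / ((5)·(-9)) = -0.044444
ρ = √|-0.044444| = √0.044444 = 0.2108
ρ < 1, so Jacobi converges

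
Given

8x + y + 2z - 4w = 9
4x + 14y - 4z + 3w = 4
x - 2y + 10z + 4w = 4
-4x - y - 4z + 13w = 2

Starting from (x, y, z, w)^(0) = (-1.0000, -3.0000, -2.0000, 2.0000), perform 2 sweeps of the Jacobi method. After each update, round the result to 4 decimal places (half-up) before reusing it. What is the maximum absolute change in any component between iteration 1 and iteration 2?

Iteration 1:
  x = (9 - (1)·-3.0000 - (2)·-2.0000 - (-4)·2.0000) / (8) = 3.0000
  y = (4 - (4)·-1.0000 - (-4)·-2.0000 - (3)·2.0000) / (14) = -0.4286
  z = (4 - (1)·-1.0000 - (-2)·-3.0000 - (4)·2.0000) / (10) = -0.9000
  w = (2 - (-4)·-1.0000 - (-1)·-3.0000 - (-4)·-2.0000) / (13) = -1.0000
Iteration 2:
  x = (9 - (1)·-0.4286 - (2)·-0.9000 - (-4)·-1.0000) / (8) = 0.9036
  y = (4 - (4)·3.0000 - (-4)·-0.9000 - (3)·-1.0000) / (14) = -0.6143
  z = (4 - (1)·3.0000 - (-2)·-0.4286 - (4)·-1.0000) / (10) = 0.4143
  w = (2 - (-4)·3.0000 - (-1)·-0.4286 - (-4)·-0.9000) / (13) = 0.7670
Change: (-2.0964, -0.1857, 1.3143, 1.7670) → max |·| = 2.0964

2.0964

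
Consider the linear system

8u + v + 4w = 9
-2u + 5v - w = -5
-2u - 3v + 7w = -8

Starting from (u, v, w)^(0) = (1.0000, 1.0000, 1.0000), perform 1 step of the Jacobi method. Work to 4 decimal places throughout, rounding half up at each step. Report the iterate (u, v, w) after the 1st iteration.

Iteration 1:
  u = (9 - (1)·1.0000 - (4)·1.0000) / (8) = 0.5000
  v = (-5 - (-2)·1.0000 - (-1)·1.0000) / (5) = -0.4000
  w = (-8 - (-2)·1.0000 - (-3)·1.0000) / (7) = -0.4286

(0.5000, -0.4000, -0.4286)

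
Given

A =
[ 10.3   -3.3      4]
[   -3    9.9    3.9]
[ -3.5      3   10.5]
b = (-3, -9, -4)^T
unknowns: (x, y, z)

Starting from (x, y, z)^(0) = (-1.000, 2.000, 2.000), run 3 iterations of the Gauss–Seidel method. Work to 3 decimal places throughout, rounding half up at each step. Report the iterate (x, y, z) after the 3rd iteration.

(-0.536, -0.938, -0.292)

Iteration 1:
  x = (-3 - (-3.3)·2.000 - (4)·2.000) / (10.3) = -0.427
  y = (-9 - (-3)·-0.427 - (3.9)·2.000) / (9.9) = -1.826
  z = (-4 - (-3.5)·-0.427 - (3)·-1.826) / (10.5) = -0.002
Iteration 2:
  x = (-3 - (-3.3)·-1.826 - (4)·-0.002) / (10.3) = -0.876
  y = (-9 - (-3)·-0.876 - (3.9)·-0.002) / (9.9) = -1.174
  z = (-4 - (-3.5)·-0.876 - (3)·-1.174) / (10.5) = -0.338
Iteration 3:
  x = (-3 - (-3.3)·-1.174 - (4)·-0.338) / (10.3) = -0.536
  y = (-9 - (-3)·-0.536 - (3.9)·-0.338) / (9.9) = -0.938
  z = (-4 - (-3.5)·-0.536 - (3)·-0.938) / (10.5) = -0.292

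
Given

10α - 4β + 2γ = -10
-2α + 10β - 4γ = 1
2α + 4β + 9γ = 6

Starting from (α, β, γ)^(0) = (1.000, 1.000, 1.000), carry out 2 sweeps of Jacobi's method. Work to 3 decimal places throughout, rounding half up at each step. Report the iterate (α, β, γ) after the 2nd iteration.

Iteration 1:
  α = (-10 - (-4)·1.000 - (2)·1.000) / (10) = -0.800
  β = (1 - (-2)·1.000 - (-4)·1.000) / (10) = 0.700
  γ = (6 - (2)·1.000 - (4)·1.000) / (9) = 0.000
Iteration 2:
  α = (-10 - (-4)·0.700 - (2)·0.000) / (10) = -0.720
  β = (1 - (-2)·-0.800 - (-4)·0.000) / (10) = -0.060
  γ = (6 - (2)·-0.800 - (4)·0.700) / (9) = 0.533

(-0.720, -0.060, 0.533)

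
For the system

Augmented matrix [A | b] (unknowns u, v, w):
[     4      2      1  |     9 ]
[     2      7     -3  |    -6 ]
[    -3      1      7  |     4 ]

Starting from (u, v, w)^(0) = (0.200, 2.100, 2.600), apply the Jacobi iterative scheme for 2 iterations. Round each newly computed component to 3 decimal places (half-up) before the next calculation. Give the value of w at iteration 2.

Iteration 1:
  u = (9 - (2)·2.100 - (1)·2.600) / (4) = 0.550
  v = (-6 - (2)·0.200 - (-3)·2.600) / (7) = 0.200
  w = (4 - (-3)·0.200 - (1)·2.100) / (7) = 0.357
Iteration 2:
  u = (9 - (2)·0.200 - (1)·0.357) / (4) = 2.061
  v = (-6 - (2)·0.550 - (-3)·0.357) / (7) = -0.861
  w = (4 - (-3)·0.550 - (1)·0.200) / (7) = 0.779

0.779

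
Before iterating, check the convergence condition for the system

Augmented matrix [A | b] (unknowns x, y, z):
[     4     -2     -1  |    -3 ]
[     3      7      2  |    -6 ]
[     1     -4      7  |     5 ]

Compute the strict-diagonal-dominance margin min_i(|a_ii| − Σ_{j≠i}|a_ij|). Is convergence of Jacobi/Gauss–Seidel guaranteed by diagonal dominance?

row 1: |4| − (2+1) = 1
row 2: |7| − (3+2) = 2
row 3: |7| − (1+4) = 2
minimum over rows = 1 → strictly diagonally dominant (convergence guaranteed)

1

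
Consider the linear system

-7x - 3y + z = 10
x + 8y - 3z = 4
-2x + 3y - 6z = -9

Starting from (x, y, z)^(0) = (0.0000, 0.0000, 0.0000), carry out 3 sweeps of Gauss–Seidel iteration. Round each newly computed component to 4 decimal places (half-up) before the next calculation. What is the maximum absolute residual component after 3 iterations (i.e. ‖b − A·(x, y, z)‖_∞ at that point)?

Iteration 1:
  x = (10 - (-3)·0.0000 - (1)·0.0000) / (-7) = -1.4286
  y = (4 - (1)·-1.4286 - (-3)·0.0000) / (8) = 0.6786
  z = (-9 - (-2)·-1.4286 - (3)·0.6786) / (-6) = 2.3155
Iteration 2:
  x = (10 - (-3)·0.6786 - (1)·2.3155) / (-7) = -1.3886
  y = (4 - (1)·-1.3886 - (-3)·2.3155) / (8) = 1.5419
  z = (-9 - (-2)·-1.3886 - (3)·1.5419) / (-6) = 2.7338
Iteration 3:
  x = (10 - (-3)·1.5419 - (1)·2.7338) / (-7) = -1.6988
  y = (4 - (1)·-1.6988 - (-3)·2.7338) / (8) = 1.7375
  z = (-9 - (-2)·-1.6988 - (3)·1.7375) / (-6) = 2.9350
Residual b − A·x = (0.3859, 0.6038, -0.0001); ∞-norm = 0.6038

0.6038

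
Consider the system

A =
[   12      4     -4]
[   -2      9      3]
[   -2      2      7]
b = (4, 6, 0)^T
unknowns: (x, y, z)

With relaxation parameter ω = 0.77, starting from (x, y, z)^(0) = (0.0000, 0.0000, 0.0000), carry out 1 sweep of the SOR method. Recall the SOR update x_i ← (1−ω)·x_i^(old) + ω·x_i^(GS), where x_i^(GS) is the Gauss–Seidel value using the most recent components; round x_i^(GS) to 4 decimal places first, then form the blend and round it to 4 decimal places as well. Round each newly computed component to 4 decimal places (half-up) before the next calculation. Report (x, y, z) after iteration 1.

Iteration 1:
  x: GS value = (4 - (4)·0.0000 - (-4)·0.0000) / (12) = 0.3333;  x ← (1−ω)·0.0000 + ω·0.3333 = 0.2566
  y: GS value = (6 - (-2)·0.2566 - (3)·0.0000) / (9) = 0.7237;  y ← (1−ω)·0.0000 + ω·0.7237 = 0.5572
  z: GS value = (0 - (-2)·0.2566 - (2)·0.5572) / (7) = -0.0859;  z ← (1−ω)·0.0000 + ω·-0.0859 = -0.0661

(0.2566, 0.5572, -0.0661)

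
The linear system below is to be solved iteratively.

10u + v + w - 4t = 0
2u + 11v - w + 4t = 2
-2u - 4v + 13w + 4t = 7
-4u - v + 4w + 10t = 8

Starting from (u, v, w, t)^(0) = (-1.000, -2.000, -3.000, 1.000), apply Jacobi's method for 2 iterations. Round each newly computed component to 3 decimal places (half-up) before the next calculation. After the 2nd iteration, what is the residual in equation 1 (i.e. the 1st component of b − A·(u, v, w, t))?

-0.640

Iteration 1:
  u = (0 - (1)·-2.000 - (1)·-3.000 - (-4)·1.000) / (10) = 0.900
  v = (2 - (2)·-1.000 - (-1)·-3.000 - (4)·1.000) / (11) = -0.273
  w = (7 - (-2)·-1.000 - (-4)·-2.000 - (4)·1.000) / (13) = -0.538
  t = (8 - (-4)·-1.000 - (-1)·-2.000 - (4)·-3.000) / (10) = 1.400
Iteration 2:
  u = (0 - (1)·-0.273 - (1)·-0.538 - (-4)·1.400) / (10) = 0.641
  v = (2 - (2)·0.900 - (-1)·-0.538 - (4)·1.400) / (11) = -0.540
  w = (7 - (-2)·0.900 - (-4)·-0.273 - (4)·1.400) / (13) = 0.162
  t = (8 - (-4)·0.900 - (-1)·-0.273 - (4)·-0.538) / (10) = 1.348
Residual b − A·x = (-0.640, 1.428, -1.376, -4.104)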